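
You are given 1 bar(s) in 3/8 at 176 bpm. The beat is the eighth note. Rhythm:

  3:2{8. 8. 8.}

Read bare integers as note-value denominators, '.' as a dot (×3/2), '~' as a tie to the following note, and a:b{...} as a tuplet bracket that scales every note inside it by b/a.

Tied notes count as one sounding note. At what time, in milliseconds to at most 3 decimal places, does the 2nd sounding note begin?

1. 0.0ms @ 0 + 340.909ms (1)
2. 340.909ms @ 1 + 340.909ms (1)
3. 681.818ms @ 2 + 340.909ms (1)

note 2 onset = 1b = 340.909ms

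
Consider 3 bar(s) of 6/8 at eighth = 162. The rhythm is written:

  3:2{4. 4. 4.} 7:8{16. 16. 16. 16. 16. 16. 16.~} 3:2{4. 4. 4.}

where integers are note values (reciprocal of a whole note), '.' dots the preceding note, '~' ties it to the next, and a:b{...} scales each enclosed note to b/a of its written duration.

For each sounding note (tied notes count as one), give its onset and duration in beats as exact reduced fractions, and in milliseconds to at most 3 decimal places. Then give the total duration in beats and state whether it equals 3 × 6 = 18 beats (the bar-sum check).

1) 0.0ms=0b +740.741ms=2b
2) 740.741ms=2b +740.741ms=2b
3) 1481.481ms=4b +740.741ms=2b
4) 2222.222ms=6b +317.46ms=6/7b
5) 2539.683ms=48/7b +317.46ms=6/7b
6) 2857.143ms=54/7b +317.46ms=6/7b
7) 3174.603ms=60/7b +317.46ms=6/7b
8) 3492.063ms=66/7b +317.46ms=6/7b
9) 3809.524ms=72/7b +317.46ms=6/7b
10) 4126.984ms=78/7b +1058.201ms=20/7b
11) 5185.185ms=14b +740.741ms=2b
12) 5925.926ms=16b +740.741ms=2b
Σ=18b of 18 (162bpm 6/8) — PASS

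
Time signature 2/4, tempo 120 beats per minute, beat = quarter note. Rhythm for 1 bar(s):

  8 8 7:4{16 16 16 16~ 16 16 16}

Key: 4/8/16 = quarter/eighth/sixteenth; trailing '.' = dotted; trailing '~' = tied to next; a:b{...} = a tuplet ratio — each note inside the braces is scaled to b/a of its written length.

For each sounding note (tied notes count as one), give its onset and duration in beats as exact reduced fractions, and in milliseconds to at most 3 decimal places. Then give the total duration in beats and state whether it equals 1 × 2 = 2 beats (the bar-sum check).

1) 0.0ms=0b +250.0ms=1/2b
2) 250.0ms=1/2b +250.0ms=1/2b
3) 500.0ms=1b +71.429ms=1/7b
4) 571.429ms=8/7b +71.429ms=1/7b
5) 642.857ms=9/7b +71.429ms=1/7b
6) 714.286ms=10/7b +142.857ms=2/7b
7) 857.143ms=12/7b +71.429ms=1/7b
8) 928.571ms=13/7b +71.429ms=1/7b
Σ=2b of 2 (120bpm 2/4) — PASS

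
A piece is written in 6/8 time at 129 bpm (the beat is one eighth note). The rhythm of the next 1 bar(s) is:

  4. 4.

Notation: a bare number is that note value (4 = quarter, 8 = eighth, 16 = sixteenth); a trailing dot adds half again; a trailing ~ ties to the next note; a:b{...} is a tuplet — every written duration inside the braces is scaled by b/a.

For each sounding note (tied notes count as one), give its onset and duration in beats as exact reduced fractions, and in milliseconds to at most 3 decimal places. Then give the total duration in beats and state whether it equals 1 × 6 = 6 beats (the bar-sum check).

1) 0.0ms=0b +1395.349ms=3b
2) 1395.349ms=3b +1395.349ms=3b
Σ=6b of 6 (129bpm 6/8) — PASS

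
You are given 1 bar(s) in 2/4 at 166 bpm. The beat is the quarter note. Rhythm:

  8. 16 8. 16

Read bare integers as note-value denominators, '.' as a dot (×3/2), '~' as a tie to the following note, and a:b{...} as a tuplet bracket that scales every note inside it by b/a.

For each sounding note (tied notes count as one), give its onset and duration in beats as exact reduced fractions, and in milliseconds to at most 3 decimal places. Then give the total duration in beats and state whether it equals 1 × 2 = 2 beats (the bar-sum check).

1) 0.0ms=0b +271.084ms=3/4b
2) 271.084ms=3/4b +90.361ms=1/4b
3) 361.446ms=1b +271.084ms=3/4b
4) 632.53ms=7/4b +90.361ms=1/4b
Σ=2b of 2 (166bpm 2/4) — PASS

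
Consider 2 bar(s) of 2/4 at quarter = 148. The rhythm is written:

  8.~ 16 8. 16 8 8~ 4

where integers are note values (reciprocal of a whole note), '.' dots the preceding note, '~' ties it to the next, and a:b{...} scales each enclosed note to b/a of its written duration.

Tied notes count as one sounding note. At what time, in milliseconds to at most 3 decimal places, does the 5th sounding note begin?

note 5 onset = 5/2b = 1013.514ms

1. 0.0ms @ 0 + 405.405ms (1)
2. 405.405ms @ 1 + 304.054ms (3/4)
3. 709.459ms @ 7/4 + 101.351ms (1/4)
4. 810.811ms @ 2 + 202.703ms (1/2)
5. 1013.514ms @ 5/2 + 608.108ms (3/2)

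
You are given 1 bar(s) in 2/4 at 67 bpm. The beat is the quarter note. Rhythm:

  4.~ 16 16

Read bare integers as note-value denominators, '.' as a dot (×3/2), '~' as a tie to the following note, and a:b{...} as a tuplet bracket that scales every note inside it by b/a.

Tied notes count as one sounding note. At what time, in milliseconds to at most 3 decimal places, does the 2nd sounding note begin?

1. 0.0ms @ 0 + 1567.164ms (7/4)
2. 1567.164ms @ 7/4 + 223.881ms (1/4)

note 2 onset = 7/4b = 1567.164ms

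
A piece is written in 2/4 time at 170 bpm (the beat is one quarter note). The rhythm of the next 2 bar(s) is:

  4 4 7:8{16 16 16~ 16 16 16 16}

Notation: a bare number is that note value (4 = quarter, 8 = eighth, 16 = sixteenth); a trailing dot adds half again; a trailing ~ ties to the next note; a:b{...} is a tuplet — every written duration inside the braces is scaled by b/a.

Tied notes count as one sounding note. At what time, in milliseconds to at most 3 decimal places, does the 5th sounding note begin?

1. 0.0ms @ 0 + 352.941ms (1)
2. 352.941ms @ 1 + 352.941ms (1)
3. 705.882ms @ 2 + 100.84ms (2/7)
4. 806.723ms @ 16/7 + 100.84ms (2/7)
5. 907.563ms @ 18/7 + 201.681ms (4/7)
6. 1109.244ms @ 22/7 + 100.84ms (2/7)
7. 1210.084ms @ 24/7 + 100.84ms (2/7)
8. 1310.924ms @ 26/7 + 100.84ms (2/7)

note 5 onset = 18/7b = 907.563ms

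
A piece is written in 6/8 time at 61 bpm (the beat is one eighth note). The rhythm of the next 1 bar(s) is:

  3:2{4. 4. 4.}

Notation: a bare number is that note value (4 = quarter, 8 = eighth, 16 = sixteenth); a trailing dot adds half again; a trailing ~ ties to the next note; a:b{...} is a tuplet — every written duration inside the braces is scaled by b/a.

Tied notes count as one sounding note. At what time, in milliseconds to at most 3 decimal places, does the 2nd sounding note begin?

1. 0.0ms @ 0 + 1967.213ms (2)
2. 1967.213ms @ 2 + 1967.213ms (2)
3. 3934.426ms @ 4 + 1967.213ms (2)

note 2 onset = 2b = 1967.213ms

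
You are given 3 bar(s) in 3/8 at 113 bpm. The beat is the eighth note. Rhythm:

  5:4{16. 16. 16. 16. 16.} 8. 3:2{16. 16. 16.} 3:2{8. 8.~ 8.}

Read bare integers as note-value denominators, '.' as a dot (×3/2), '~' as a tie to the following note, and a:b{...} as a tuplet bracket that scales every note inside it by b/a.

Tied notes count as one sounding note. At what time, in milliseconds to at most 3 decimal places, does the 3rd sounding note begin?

1. 0.0ms @ 0 + 318.584ms (3/5)
2. 318.584ms @ 3/5 + 318.584ms (3/5)
3. 637.168ms @ 6/5 + 318.584ms (3/5)
4. 955.752ms @ 9/5 + 318.584ms (3/5)
5. 1274.336ms @ 12/5 + 318.584ms (3/5)
6. 1592.92ms @ 3 + 796.46ms (3/2)
7. 2389.381ms @ 9/2 + 265.487ms (1/2)
8. 2654.867ms @ 5 + 265.487ms (1/2)
9. 2920.354ms @ 11/2 + 265.487ms (1/2)
10. 3185.841ms @ 6 + 530.973ms (1)
11. 3716.814ms @ 7 + 1061.947ms (2)

note 3 onset = 6/5b = 637.168ms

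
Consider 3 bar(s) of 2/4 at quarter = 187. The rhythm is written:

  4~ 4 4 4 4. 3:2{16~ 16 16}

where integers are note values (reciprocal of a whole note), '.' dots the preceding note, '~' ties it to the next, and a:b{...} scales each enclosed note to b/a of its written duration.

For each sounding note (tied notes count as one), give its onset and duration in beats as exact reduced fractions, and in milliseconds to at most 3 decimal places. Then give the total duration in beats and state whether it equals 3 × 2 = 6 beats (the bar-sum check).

1) 0.0ms=0b +641.711ms=2b
2) 641.711ms=2b +320.856ms=1b
3) 962.567ms=3b +320.856ms=1b
4) 1283.422ms=4b +481.283ms=3/2b
5) 1764.706ms=11/2b +106.952ms=1/3b
6) 1871.658ms=35/6b +53.476ms=1/6b
Σ=6b of 6 (187bpm 2/4) — PASS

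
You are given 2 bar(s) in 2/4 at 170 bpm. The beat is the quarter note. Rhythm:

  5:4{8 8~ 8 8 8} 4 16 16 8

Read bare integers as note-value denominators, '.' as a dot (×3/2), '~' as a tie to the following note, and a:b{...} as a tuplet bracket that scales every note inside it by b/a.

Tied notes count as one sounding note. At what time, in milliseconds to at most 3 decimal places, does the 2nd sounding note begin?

note 2 onset = 2/5b = 141.176ms

1. 0.0ms @ 0 + 141.176ms (2/5)
2. 141.176ms @ 2/5 + 282.353ms (4/5)
3. 423.529ms @ 6/5 + 141.176ms (2/5)
4. 564.706ms @ 8/5 + 141.176ms (2/5)
5. 705.882ms @ 2 + 352.941ms (1)
6. 1058.824ms @ 3 + 88.235ms (1/4)
7. 1147.059ms @ 13/4 + 88.235ms (1/4)
8. 1235.294ms @ 7/2 + 176.471ms (1/2)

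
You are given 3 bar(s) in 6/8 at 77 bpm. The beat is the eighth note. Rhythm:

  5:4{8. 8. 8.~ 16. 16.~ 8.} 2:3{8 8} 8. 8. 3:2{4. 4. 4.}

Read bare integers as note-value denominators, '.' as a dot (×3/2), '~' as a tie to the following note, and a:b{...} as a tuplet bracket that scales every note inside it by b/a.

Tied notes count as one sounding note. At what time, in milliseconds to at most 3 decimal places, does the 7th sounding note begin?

1. 0.0ms @ 0 + 935.065ms (6/5)
2. 935.065ms @ 6/5 + 935.065ms (6/5)
3. 1870.13ms @ 12/5 + 1402.597ms (9/5)
4. 3272.727ms @ 21/5 + 1402.597ms (9/5)
5. 4675.325ms @ 6 + 1168.831ms (3/2)
6. 5844.156ms @ 15/2 + 1168.831ms (3/2)
7. 7012.987ms @ 9 + 1168.831ms (3/2)
8. 8181.818ms @ 21/2 + 1168.831ms (3/2)
9. 9350.649ms @ 12 + 1558.442ms (2)
10. 10909.091ms @ 14 + 1558.442ms (2)
11. 12467.532ms @ 16 + 1558.442ms (2)

note 7 onset = 9b = 7012.987ms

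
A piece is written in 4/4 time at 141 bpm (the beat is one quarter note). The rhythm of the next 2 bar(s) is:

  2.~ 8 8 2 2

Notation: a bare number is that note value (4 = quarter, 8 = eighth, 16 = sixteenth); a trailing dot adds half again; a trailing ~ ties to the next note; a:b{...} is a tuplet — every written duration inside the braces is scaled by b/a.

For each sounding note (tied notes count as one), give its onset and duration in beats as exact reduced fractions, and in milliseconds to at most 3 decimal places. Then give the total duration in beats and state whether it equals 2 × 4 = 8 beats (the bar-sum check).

1) 0.0ms=0b +1489.362ms=7/2b
2) 1489.362ms=7/2b +212.766ms=1/2b
3) 1702.128ms=4b +851.064ms=2b
4) 2553.191ms=6b +851.064ms=2b
Σ=8b of 8 (141bpm 4/4) — PASS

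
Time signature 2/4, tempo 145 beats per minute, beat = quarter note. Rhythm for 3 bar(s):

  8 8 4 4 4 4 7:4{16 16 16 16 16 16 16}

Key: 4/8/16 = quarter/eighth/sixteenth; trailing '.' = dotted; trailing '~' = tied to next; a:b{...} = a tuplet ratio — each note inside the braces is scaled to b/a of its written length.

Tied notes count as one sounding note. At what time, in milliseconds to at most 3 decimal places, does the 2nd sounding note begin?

note 2 onset = 1/2b = 206.897ms

1. 0.0ms @ 0 + 206.897ms (1/2)
2. 206.897ms @ 1/2 + 206.897ms (1/2)
3. 413.793ms @ 1 + 413.793ms (1)
4. 827.586ms @ 2 + 413.793ms (1)
5. 1241.379ms @ 3 + 413.793ms (1)
6. 1655.172ms @ 4 + 413.793ms (1)
7. 2068.966ms @ 5 + 59.113ms (1/7)
8. 2128.079ms @ 36/7 + 59.113ms (1/7)
9. 2187.192ms @ 37/7 + 59.113ms (1/7)
10. 2246.305ms @ 38/7 + 59.113ms (1/7)
11. 2305.419ms @ 39/7 + 59.113ms (1/7)
12. 2364.532ms @ 40/7 + 59.113ms (1/7)
13. 2423.645ms @ 41/7 + 59.113ms (1/7)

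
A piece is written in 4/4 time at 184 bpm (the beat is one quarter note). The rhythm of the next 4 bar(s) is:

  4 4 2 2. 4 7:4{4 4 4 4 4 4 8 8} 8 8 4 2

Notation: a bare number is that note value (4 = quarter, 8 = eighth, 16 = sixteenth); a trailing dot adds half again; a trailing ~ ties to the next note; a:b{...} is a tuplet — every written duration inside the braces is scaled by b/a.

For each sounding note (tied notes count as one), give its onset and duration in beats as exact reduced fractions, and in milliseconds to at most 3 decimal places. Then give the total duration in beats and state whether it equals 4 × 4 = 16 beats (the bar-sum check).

1) 0.0ms=0b +326.087ms=1b
2) 326.087ms=1b +326.087ms=1b
3) 652.174ms=2b +652.174ms=2b
4) 1304.348ms=4b +978.261ms=3b
5) 2282.609ms=7b +326.087ms=1b
6) 2608.696ms=8b +186.335ms=4/7b
7) 2795.031ms=60/7b +186.335ms=4/7b
8) 2981.366ms=64/7b +186.335ms=4/7b
9) 3167.702ms=68/7b +186.335ms=4/7b
10) 3354.037ms=72/7b +186.335ms=4/7b
11) 3540.373ms=76/7b +186.335ms=4/7b
12) 3726.708ms=80/7b +93.168ms=2/7b
13) 3819.876ms=82/7b +93.168ms=2/7b
14) 3913.043ms=12b +163.043ms=1/2b
15) 4076.087ms=25/2b +163.043ms=1/2b
16) 4239.13ms=13b +326.087ms=1b
17) 4565.217ms=14b +652.174ms=2b
Σ=16b of 16 (184bpm 4/4) — PASS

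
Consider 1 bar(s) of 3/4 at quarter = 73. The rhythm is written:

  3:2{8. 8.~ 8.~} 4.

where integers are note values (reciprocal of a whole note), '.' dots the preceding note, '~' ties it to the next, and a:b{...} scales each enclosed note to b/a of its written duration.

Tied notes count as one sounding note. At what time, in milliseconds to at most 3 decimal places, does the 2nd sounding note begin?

1. 0.0ms @ 0 + 410.959ms (1/2)
2. 410.959ms @ 1/2 + 2054.795ms (5/2)

note 2 onset = 1/2b = 410.959ms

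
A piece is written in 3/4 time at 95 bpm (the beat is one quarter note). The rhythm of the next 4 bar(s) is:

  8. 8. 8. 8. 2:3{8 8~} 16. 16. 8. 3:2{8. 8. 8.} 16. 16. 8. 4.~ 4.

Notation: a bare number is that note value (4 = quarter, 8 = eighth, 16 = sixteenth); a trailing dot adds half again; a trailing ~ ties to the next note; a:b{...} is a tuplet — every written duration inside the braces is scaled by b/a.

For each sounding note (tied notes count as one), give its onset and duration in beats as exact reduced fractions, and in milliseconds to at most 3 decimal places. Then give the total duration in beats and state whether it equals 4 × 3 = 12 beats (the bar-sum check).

1) 0.0ms=0b +473.684ms=3/4b
2) 473.684ms=3/4b +473.684ms=3/4b
3) 947.368ms=3/2b +473.684ms=3/4b
4) 1421.053ms=9/4b +473.684ms=3/4b
5) 1894.737ms=3b +473.684ms=3/4b
6) 2368.421ms=15/4b +710.526ms=9/8b
7) 3078.947ms=39/8b +236.842ms=3/8b
8) 3315.789ms=21/4b +473.684ms=3/4b
9) 3789.474ms=6b +315.789ms=1/2b
10) 4105.263ms=13/2b +315.789ms=1/2b
11) 4421.053ms=7b +315.789ms=1/2b
12) 4736.842ms=15/2b +236.842ms=3/8b
13) 4973.684ms=63/8b +236.842ms=3/8b
14) 5210.526ms=33/4b +473.684ms=3/4b
15) 5684.211ms=9b +1894.737ms=3b
Σ=12b of 12 (95bpm 3/4) — PASS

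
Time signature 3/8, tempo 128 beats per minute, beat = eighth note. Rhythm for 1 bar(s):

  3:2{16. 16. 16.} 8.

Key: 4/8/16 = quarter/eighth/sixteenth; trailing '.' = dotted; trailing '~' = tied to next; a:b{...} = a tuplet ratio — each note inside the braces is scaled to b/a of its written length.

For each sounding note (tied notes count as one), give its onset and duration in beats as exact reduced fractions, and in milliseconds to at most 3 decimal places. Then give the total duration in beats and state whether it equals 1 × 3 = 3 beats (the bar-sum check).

1) 0.0ms=0b +234.375ms=1/2b
2) 234.375ms=1/2b +234.375ms=1/2b
3) 468.75ms=1b +234.375ms=1/2b
4) 703.125ms=3/2b +703.125ms=3/2b
Σ=3b of 3 (128bpm 3/8) — PASS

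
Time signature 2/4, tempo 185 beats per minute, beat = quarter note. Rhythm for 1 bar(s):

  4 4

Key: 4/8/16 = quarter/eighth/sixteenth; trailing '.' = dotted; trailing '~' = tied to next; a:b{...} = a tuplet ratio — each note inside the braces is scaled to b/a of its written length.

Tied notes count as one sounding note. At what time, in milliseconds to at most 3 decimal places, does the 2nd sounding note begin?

note 2 onset = 1b = 324.324ms

1. 0.0ms @ 0 + 324.324ms (1)
2. 324.324ms @ 1 + 324.324ms (1)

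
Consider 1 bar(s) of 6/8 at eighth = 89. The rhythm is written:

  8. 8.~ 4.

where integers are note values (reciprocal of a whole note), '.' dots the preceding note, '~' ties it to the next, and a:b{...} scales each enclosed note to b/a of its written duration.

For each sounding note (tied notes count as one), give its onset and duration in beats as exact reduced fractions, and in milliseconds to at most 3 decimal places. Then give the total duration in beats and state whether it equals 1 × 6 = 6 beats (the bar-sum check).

1) 0.0ms=0b +1011.236ms=3/2b
2) 1011.236ms=3/2b +3033.708ms=9/2b
Σ=6b of 6 (89bpm 6/8) — PASS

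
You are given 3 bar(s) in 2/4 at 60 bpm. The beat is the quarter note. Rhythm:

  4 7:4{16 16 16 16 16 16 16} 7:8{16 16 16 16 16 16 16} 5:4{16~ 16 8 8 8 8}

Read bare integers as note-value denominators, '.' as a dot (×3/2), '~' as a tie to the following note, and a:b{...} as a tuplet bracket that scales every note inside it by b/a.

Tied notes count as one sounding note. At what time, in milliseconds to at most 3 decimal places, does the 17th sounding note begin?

note 17 onset = 22/5b = 4400.0ms

1. 0.0ms @ 0 + 1000.0ms (1)
2. 1000.0ms @ 1 + 142.857ms (1/7)
3. 1142.857ms @ 8/7 + 142.857ms (1/7)
4. 1285.714ms @ 9/7 + 142.857ms (1/7)
5. 1428.571ms @ 10/7 + 142.857ms (1/7)
6. 1571.429ms @ 11/7 + 142.857ms (1/7)
7. 1714.286ms @ 12/7 + 142.857ms (1/7)
8. 1857.143ms @ 13/7 + 142.857ms (1/7)
9. 2000.0ms @ 2 + 285.714ms (2/7)
10. 2285.714ms @ 16/7 + 285.714ms (2/7)
11. 2571.429ms @ 18/7 + 285.714ms (2/7)
12. 2857.143ms @ 20/7 + 285.714ms (2/7)
13. 3142.857ms @ 22/7 + 285.714ms (2/7)
14. 3428.571ms @ 24/7 + 285.714ms (2/7)
15. 3714.286ms @ 26/7 + 285.714ms (2/7)
16. 4000.0ms @ 4 + 400.0ms (2/5)
17. 4400.0ms @ 22/5 + 400.0ms (2/5)
18. 4800.0ms @ 24/5 + 400.0ms (2/5)
19. 5200.0ms @ 26/5 + 400.0ms (2/5)
20. 5600.0ms @ 28/5 + 400.0ms (2/5)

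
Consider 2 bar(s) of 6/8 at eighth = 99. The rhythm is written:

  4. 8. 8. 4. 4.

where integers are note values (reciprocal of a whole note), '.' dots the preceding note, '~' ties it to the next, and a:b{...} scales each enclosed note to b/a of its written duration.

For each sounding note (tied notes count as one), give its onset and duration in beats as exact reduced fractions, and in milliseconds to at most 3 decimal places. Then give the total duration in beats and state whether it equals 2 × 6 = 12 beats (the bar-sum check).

1) 0.0ms=0b +1818.182ms=3b
2) 1818.182ms=3b +909.091ms=3/2b
3) 2727.273ms=9/2b +909.091ms=3/2b
4) 3636.364ms=6b +1818.182ms=3b
5) 5454.545ms=9b +1818.182ms=3b
Σ=12b of 12 (99bpm 6/8) — PASS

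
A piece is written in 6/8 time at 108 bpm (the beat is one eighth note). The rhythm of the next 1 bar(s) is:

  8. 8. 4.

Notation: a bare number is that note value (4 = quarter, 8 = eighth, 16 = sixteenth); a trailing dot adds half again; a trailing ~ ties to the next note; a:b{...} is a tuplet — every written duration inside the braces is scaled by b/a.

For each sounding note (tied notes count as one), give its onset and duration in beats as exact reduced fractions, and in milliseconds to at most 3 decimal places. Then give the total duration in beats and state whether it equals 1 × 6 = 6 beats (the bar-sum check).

1) 0.0ms=0b +833.333ms=3/2b
2) 833.333ms=3/2b +833.333ms=3/2b
3) 1666.667ms=3b +1666.667ms=3b
Σ=6b of 6 (108bpm 6/8) — PASS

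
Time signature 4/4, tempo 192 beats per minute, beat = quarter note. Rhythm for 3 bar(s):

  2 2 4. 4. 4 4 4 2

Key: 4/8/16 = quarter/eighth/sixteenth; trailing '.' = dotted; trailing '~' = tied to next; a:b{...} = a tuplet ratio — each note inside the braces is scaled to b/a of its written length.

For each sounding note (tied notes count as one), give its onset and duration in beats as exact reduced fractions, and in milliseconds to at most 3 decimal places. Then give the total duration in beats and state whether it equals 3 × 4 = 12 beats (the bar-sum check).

1) 0.0ms=0b +625.0ms=2b
2) 625.0ms=2b +625.0ms=2b
3) 1250.0ms=4b +468.75ms=3/2b
4) 1718.75ms=11/2b +468.75ms=3/2b
5) 2187.5ms=7b +312.5ms=1b
6) 2500.0ms=8b +312.5ms=1b
7) 2812.5ms=9b +312.5ms=1b
8) 3125.0ms=10b +625.0ms=2b
Σ=12b of 12 (192bpm 4/4) — PASS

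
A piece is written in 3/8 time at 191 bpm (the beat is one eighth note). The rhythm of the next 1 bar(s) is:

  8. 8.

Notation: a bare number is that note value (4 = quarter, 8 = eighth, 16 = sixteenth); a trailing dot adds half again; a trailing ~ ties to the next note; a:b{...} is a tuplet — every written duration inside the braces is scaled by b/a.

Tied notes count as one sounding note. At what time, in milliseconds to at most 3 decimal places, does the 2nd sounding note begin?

1. 0.0ms @ 0 + 471.204ms (3/2)
2. 471.204ms @ 3/2 + 471.204ms (3/2)

note 2 onset = 3/2b = 471.204ms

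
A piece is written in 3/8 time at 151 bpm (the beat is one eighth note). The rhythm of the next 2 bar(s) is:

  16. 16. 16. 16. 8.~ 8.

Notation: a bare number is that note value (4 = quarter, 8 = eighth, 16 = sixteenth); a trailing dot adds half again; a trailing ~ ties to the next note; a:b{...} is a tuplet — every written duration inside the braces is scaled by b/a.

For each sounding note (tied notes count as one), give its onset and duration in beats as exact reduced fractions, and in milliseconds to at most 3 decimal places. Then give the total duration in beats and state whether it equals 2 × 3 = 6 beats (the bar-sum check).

1) 0.0ms=0b +298.013ms=3/4b
2) 298.013ms=3/4b +298.013ms=3/4b
3) 596.026ms=3/2b +298.013ms=3/4b
4) 894.04ms=9/4b +298.013ms=3/4b
5) 1192.053ms=3b +1192.053ms=3b
Σ=6b of 6 (151bpm 3/8) — PASS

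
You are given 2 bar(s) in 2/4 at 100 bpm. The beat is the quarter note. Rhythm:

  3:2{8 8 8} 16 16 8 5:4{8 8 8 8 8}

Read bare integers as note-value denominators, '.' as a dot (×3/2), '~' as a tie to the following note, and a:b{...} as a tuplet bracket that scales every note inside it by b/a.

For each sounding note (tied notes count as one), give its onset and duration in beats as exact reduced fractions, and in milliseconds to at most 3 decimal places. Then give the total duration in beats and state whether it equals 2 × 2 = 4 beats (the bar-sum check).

1) 0.0ms=0b +200.0ms=1/3b
2) 200.0ms=1/3b +200.0ms=1/3b
3) 400.0ms=2/3b +200.0ms=1/3b
4) 600.0ms=1b +150.0ms=1/4b
5) 750.0ms=5/4b +150.0ms=1/4b
6) 900.0ms=3/2b +300.0ms=1/2b
7) 1200.0ms=2b +240.0ms=2/5b
8) 1440.0ms=12/5b +240.0ms=2/5b
9) 1680.0ms=14/5b +240.0ms=2/5b
10) 1920.0ms=16/5b +240.0ms=2/5b
11) 2160.0ms=18/5b +240.0ms=2/5b
Σ=4b of 4 (100bpm 2/4) — PASS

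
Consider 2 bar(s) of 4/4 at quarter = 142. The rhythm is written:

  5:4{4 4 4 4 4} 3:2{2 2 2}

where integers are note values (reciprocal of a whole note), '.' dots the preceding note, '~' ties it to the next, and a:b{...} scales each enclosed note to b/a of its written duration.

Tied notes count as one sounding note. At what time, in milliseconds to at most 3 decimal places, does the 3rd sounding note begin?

note 3 onset = 8/5b = 676.056ms

1. 0.0ms @ 0 + 338.028ms (4/5)
2. 338.028ms @ 4/5 + 338.028ms (4/5)
3. 676.056ms @ 8/5 + 338.028ms (4/5)
4. 1014.085ms @ 12/5 + 338.028ms (4/5)
5. 1352.113ms @ 16/5 + 338.028ms (4/5)
6. 1690.141ms @ 4 + 563.38ms (4/3)
7. 2253.521ms @ 16/3 + 563.38ms (4/3)
8. 2816.901ms @ 20/3 + 563.38ms (4/3)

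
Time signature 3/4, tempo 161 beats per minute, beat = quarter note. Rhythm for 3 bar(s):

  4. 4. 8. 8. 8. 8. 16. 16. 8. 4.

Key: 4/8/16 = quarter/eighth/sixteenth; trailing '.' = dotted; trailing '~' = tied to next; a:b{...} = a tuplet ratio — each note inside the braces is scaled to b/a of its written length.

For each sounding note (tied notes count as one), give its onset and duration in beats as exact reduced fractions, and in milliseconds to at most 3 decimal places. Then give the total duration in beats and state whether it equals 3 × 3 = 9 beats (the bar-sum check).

1) 0.0ms=0b +559.006ms=3/2b
2) 559.006ms=3/2b +559.006ms=3/2b
3) 1118.012ms=3b +279.503ms=3/4b
4) 1397.516ms=15/4b +279.503ms=3/4b
5) 1677.019ms=9/2b +279.503ms=3/4b
6) 1956.522ms=21/4b +279.503ms=3/4b
7) 2236.025ms=6b +139.752ms=3/8b
8) 2375.776ms=51/8b +139.752ms=3/8b
9) 2515.528ms=27/4b +279.503ms=3/4b
10) 2795.031ms=15/2b +559.006ms=3/2b
Σ=9b of 9 (161bpm 3/4) — PASS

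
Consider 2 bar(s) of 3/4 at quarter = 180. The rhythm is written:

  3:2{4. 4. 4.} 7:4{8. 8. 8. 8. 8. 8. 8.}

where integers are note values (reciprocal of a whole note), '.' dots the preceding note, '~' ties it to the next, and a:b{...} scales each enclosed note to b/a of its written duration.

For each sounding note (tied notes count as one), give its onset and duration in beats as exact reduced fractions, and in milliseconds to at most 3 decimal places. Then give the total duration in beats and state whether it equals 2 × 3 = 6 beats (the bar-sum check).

1) 0.0ms=0b +333.333ms=1b
2) 333.333ms=1b +333.333ms=1b
3) 666.667ms=2b +333.333ms=1b
4) 1000.0ms=3b +142.857ms=3/7b
5) 1142.857ms=24/7b +142.857ms=3/7b
6) 1285.714ms=27/7b +142.857ms=3/7b
7) 1428.571ms=30/7b +142.857ms=3/7b
8) 1571.429ms=33/7b +142.857ms=3/7b
9) 1714.286ms=36/7b +142.857ms=3/7b
10) 1857.143ms=39/7b +142.857ms=3/7b
Σ=6b of 6 (180bpm 3/4) — PASS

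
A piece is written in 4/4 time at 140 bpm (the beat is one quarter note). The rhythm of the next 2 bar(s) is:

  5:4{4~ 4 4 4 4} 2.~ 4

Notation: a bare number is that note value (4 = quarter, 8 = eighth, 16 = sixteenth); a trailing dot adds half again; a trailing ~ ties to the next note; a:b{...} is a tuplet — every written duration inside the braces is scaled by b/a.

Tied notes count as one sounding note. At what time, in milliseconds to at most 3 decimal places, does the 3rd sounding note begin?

1. 0.0ms @ 0 + 685.714ms (8/5)
2. 685.714ms @ 8/5 + 342.857ms (4/5)
3. 1028.571ms @ 12/5 + 342.857ms (4/5)
4. 1371.429ms @ 16/5 + 342.857ms (4/5)
5. 1714.286ms @ 4 + 1714.286ms (4)

note 3 onset = 12/5b = 1028.571ms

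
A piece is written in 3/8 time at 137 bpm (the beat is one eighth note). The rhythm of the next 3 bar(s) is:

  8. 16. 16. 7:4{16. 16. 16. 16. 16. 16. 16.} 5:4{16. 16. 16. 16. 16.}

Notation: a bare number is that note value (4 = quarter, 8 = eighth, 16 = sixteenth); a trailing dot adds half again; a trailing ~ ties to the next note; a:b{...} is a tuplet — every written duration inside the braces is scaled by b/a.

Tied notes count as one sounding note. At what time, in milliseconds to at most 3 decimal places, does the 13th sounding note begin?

note 13 onset = 36/5b = 3153.285ms

1. 0.0ms @ 0 + 656.934ms (3/2)
2. 656.934ms @ 3/2 + 328.467ms (3/4)
3. 985.401ms @ 9/4 + 328.467ms (3/4)
4. 1313.869ms @ 3 + 187.696ms (3/7)
5. 1501.564ms @ 24/7 + 187.696ms (3/7)
6. 1689.26ms @ 27/7 + 187.696ms (3/7)
7. 1876.955ms @ 30/7 + 187.696ms (3/7)
8. 2064.651ms @ 33/7 + 187.696ms (3/7)
9. 2252.346ms @ 36/7 + 187.696ms (3/7)
10. 2440.042ms @ 39/7 + 187.696ms (3/7)
11. 2627.737ms @ 6 + 262.774ms (3/5)
12. 2890.511ms @ 33/5 + 262.774ms (3/5)
13. 3153.285ms @ 36/5 + 262.774ms (3/5)
14. 3416.058ms @ 39/5 + 262.774ms (3/5)
15. 3678.832ms @ 42/5 + 262.774ms (3/5)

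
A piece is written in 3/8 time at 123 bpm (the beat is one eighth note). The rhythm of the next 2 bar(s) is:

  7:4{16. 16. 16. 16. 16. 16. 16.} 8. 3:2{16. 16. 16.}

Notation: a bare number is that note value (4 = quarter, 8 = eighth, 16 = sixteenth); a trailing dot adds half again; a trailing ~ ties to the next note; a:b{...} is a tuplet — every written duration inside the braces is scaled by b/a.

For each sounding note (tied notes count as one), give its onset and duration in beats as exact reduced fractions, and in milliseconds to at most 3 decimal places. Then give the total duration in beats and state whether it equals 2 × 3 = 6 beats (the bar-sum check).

1) 0.0ms=0b +209.059ms=3/7b
2) 209.059ms=3/7b +209.059ms=3/7b
3) 418.118ms=6/7b +209.059ms=3/7b
4) 627.178ms=9/7b +209.059ms=3/7b
5) 836.237ms=12/7b +209.059ms=3/7b
6) 1045.296ms=15/7b +209.059ms=3/7b
7) 1254.355ms=18/7b +209.059ms=3/7b
8) 1463.415ms=3b +731.707ms=3/2b
9) 2195.122ms=9/2b +243.902ms=1/2b
10) 2439.024ms=5b +243.902ms=1/2b
11) 2682.927ms=11/2b +243.902ms=1/2b
Σ=6b of 6 (123bpm 3/8) — PASS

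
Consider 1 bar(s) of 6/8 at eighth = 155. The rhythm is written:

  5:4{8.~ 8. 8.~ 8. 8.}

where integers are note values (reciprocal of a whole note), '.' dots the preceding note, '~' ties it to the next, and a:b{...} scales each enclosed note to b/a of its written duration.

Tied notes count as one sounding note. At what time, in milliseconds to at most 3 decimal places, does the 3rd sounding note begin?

note 3 onset = 24/5b = 1858.065ms

1. 0.0ms @ 0 + 929.032ms (12/5)
2. 929.032ms @ 12/5 + 929.032ms (12/5)
3. 1858.065ms @ 24/5 + 464.516ms (6/5)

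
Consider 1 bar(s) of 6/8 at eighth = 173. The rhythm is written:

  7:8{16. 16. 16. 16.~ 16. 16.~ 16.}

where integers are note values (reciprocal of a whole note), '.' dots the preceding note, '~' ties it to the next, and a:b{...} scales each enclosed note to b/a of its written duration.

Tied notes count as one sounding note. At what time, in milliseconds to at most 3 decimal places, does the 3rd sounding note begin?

note 3 onset = 12/7b = 594.55ms

1. 0.0ms @ 0 + 297.275ms (6/7)
2. 297.275ms @ 6/7 + 297.275ms (6/7)
3. 594.55ms @ 12/7 + 297.275ms (6/7)
4. 891.825ms @ 18/7 + 594.55ms (12/7)
5. 1486.375ms @ 30/7 + 594.55ms (12/7)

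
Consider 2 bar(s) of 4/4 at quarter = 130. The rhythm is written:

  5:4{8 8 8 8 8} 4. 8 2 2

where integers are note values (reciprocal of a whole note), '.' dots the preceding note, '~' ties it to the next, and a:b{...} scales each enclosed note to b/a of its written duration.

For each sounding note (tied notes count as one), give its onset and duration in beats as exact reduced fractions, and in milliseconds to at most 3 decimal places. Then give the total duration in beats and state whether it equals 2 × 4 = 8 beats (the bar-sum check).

1) 0.0ms=0b +184.615ms=2/5b
2) 184.615ms=2/5b +184.615ms=2/5b
3) 369.231ms=4/5b +184.615ms=2/5b
4) 553.846ms=6/5b +184.615ms=2/5b
5) 738.462ms=8/5b +184.615ms=2/5b
6) 923.077ms=2b +692.308ms=3/2b
7) 1615.385ms=7/2b +230.769ms=1/2b
8) 1846.154ms=4b +923.077ms=2b
9) 2769.231ms=6b +923.077ms=2b
Σ=8b of 8 (130bpm 4/4) — PASS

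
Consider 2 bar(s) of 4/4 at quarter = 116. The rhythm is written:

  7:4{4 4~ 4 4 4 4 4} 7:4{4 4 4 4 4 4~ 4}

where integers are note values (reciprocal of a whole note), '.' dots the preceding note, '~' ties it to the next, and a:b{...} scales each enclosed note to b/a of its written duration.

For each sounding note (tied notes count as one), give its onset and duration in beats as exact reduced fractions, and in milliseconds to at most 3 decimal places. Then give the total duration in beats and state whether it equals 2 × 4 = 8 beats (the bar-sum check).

1) 0.0ms=0b +295.567ms=4/7b
2) 295.567ms=4/7b +591.133ms=8/7b
3) 886.7ms=12/7b +295.567ms=4/7b
4) 1182.266ms=16/7b +295.567ms=4/7b
5) 1477.833ms=20/7b +295.567ms=4/7b
6) 1773.399ms=24/7b +295.567ms=4/7b
7) 2068.966ms=4b +295.567ms=4/7b
8) 2364.532ms=32/7b +295.567ms=4/7b
9) 2660.099ms=36/7b +295.567ms=4/7b
10) 2955.665ms=40/7b +295.567ms=4/7b
11) 3251.232ms=44/7b +295.567ms=4/7b
12) 3546.798ms=48/7b +591.133ms=8/7b
Σ=8b of 8 (116bpm 4/4) — PASS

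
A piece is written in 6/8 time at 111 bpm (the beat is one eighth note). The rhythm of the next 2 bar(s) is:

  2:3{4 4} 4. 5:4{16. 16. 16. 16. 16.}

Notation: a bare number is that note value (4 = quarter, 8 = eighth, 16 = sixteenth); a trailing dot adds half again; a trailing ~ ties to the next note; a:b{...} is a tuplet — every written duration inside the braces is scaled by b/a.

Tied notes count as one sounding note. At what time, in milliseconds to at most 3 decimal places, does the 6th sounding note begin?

note 6 onset = 51/5b = 5513.514ms

1. 0.0ms @ 0 + 1621.622ms (3)
2. 1621.622ms @ 3 + 1621.622ms (3)
3. 3243.243ms @ 6 + 1621.622ms (3)
4. 4864.865ms @ 9 + 324.324ms (3/5)
5. 5189.189ms @ 48/5 + 324.324ms (3/5)
6. 5513.514ms @ 51/5 + 324.324ms (3/5)
7. 5837.838ms @ 54/5 + 324.324ms (3/5)
8. 6162.162ms @ 57/5 + 324.324ms (3/5)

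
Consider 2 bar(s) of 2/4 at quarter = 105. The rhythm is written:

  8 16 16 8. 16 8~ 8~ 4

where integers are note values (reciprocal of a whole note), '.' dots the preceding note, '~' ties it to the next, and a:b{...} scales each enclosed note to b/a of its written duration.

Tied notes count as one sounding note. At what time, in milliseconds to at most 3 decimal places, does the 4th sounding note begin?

note 4 onset = 1b = 571.429ms

1. 0.0ms @ 0 + 285.714ms (1/2)
2. 285.714ms @ 1/2 + 142.857ms (1/4)
3. 428.571ms @ 3/4 + 142.857ms (1/4)
4. 571.429ms @ 1 + 428.571ms (3/4)
5. 1000.0ms @ 7/4 + 142.857ms (1/4)
6. 1142.857ms @ 2 + 1142.857ms (2)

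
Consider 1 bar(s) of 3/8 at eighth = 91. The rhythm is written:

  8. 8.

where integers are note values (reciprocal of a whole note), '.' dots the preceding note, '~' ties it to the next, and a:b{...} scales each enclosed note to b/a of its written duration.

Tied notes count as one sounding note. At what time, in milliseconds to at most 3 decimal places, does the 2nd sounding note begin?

note 2 onset = 3/2b = 989.011ms

1. 0.0ms @ 0 + 989.011ms (3/2)
2. 989.011ms @ 3/2 + 989.011ms (3/2)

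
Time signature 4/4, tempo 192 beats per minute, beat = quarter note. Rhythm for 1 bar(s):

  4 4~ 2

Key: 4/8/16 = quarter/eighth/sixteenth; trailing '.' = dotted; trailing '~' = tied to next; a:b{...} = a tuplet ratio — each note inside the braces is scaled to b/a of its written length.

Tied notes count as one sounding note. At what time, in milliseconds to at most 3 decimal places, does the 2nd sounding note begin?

note 2 onset = 1b = 312.5ms

1. 0.0ms @ 0 + 312.5ms (1)
2. 312.5ms @ 1 + 937.5ms (3)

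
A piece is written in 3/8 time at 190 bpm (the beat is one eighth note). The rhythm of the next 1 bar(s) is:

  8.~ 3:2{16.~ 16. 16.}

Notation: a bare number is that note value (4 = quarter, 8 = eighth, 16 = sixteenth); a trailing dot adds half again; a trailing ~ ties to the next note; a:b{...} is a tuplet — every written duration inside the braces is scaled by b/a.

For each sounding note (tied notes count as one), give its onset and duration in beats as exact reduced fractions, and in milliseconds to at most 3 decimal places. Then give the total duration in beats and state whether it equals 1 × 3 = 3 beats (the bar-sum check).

1) 0.0ms=0b +789.474ms=5/2b
2) 789.474ms=5/2b +157.895ms=1/2b
Σ=3b of 3 (190bpm 3/8) — PASS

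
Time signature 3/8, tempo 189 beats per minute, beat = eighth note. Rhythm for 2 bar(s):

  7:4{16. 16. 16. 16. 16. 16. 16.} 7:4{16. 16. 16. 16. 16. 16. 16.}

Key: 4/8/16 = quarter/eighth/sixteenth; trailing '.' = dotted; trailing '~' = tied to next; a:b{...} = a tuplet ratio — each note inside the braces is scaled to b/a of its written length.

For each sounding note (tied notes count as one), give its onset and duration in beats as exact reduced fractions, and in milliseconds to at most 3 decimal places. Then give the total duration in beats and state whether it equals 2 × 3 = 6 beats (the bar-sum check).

1) 0.0ms=0b +136.054ms=3/7b
2) 136.054ms=3/7b +136.054ms=3/7b
3) 272.109ms=6/7b +136.054ms=3/7b
4) 408.163ms=9/7b +136.054ms=3/7b
5) 544.218ms=12/7b +136.054ms=3/7b
6) 680.272ms=15/7b +136.054ms=3/7b
7) 816.327ms=18/7b +136.054ms=3/7b
8) 952.381ms=3b +136.054ms=3/7b
9) 1088.435ms=24/7b +136.054ms=3/7b
10) 1224.49ms=27/7b +136.054ms=3/7b
11) 1360.544ms=30/7b +136.054ms=3/7b
12) 1496.599ms=33/7b +136.054ms=3/7b
13) 1632.653ms=36/7b +136.054ms=3/7b
14) 1768.707ms=39/7b +136.054ms=3/7b
Σ=6b of 6 (189bpm 3/8) — PASS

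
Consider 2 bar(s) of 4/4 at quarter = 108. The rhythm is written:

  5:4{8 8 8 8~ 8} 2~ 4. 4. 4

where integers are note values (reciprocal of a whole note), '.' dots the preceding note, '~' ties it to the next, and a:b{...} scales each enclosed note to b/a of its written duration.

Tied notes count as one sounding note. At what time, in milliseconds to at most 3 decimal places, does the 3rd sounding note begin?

note 3 onset = 4/5b = 444.444ms

1. 0.0ms @ 0 + 222.222ms (2/5)
2. 222.222ms @ 2/5 + 222.222ms (2/5)
3. 444.444ms @ 4/5 + 222.222ms (2/5)
4. 666.667ms @ 6/5 + 444.444ms (4/5)
5. 1111.111ms @ 2 + 1944.444ms (7/2)
6. 3055.556ms @ 11/2 + 833.333ms (3/2)
7. 3888.889ms @ 7 + 555.556ms (1)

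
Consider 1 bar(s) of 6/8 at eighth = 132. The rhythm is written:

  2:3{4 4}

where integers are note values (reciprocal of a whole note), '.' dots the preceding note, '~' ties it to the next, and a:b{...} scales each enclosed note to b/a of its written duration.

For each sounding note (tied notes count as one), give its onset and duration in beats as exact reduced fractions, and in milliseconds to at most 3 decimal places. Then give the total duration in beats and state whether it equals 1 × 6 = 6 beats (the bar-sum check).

1) 0.0ms=0b +1363.636ms=3b
2) 1363.636ms=3b +1363.636ms=3b
Σ=6b of 6 (132bpm 6/8) — PASS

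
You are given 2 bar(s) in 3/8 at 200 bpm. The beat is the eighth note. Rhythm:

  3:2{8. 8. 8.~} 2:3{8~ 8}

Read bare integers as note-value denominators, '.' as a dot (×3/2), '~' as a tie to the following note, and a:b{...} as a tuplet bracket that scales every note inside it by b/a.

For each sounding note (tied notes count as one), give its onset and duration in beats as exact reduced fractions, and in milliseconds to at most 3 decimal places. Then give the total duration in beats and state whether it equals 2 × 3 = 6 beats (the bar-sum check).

1) 0.0ms=0b +300.0ms=1b
2) 300.0ms=1b +300.0ms=1b
3) 600.0ms=2b +1200.0ms=4b
Σ=6b of 6 (200bpm 3/8) — PASS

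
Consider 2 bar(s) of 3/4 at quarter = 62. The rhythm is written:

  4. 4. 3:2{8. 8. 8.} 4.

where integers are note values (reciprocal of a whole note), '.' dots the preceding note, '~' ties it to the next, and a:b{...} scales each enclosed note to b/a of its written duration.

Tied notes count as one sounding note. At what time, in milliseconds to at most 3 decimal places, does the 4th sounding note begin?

1. 0.0ms @ 0 + 1451.613ms (3/2)
2. 1451.613ms @ 3/2 + 1451.613ms (3/2)
3. 2903.226ms @ 3 + 483.871ms (1/2)
4. 3387.097ms @ 7/2 + 483.871ms (1/2)
5. 3870.968ms @ 4 + 483.871ms (1/2)
6. 4354.839ms @ 9/2 + 1451.613ms (3/2)

note 4 onset = 7/2b = 3387.097ms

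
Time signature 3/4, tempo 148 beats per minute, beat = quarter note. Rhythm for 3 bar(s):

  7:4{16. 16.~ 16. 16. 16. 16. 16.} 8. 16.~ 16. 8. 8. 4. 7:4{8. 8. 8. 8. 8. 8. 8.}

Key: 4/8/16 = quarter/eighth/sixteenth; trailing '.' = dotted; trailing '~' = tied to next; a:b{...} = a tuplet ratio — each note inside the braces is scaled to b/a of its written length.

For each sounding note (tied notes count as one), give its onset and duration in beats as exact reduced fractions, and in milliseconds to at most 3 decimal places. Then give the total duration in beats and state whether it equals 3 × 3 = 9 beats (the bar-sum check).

1) 0.0ms=0b +86.873ms=3/14b
2) 86.873ms=3/14b +173.745ms=3/7b
3) 260.618ms=9/14b +86.873ms=3/14b
4) 347.49ms=6/7b +86.873ms=3/14b
5) 434.363ms=15/14b +86.873ms=3/14b
6) 521.236ms=9/7b +86.873ms=3/14b
7) 608.108ms=3/2b +304.054ms=3/4b
8) 912.162ms=9/4b +304.054ms=3/4b
9) 1216.216ms=3b +304.054ms=3/4b
10) 1520.27ms=15/4b +304.054ms=3/4b
11) 1824.324ms=9/2b +608.108ms=3/2b
12) 2432.432ms=6b +173.745ms=3/7b
13) 2606.178ms=45/7b +173.745ms=3/7b
14) 2779.923ms=48/7b +173.745ms=3/7b
15) 2953.668ms=51/7b +173.745ms=3/7b
16) 3127.413ms=54/7b +173.745ms=3/7b
17) 3301.158ms=57/7b +173.745ms=3/7b
18) 3474.903ms=60/7b +173.745ms=3/7b
Σ=9b of 9 (148bpm 3/4) — PASS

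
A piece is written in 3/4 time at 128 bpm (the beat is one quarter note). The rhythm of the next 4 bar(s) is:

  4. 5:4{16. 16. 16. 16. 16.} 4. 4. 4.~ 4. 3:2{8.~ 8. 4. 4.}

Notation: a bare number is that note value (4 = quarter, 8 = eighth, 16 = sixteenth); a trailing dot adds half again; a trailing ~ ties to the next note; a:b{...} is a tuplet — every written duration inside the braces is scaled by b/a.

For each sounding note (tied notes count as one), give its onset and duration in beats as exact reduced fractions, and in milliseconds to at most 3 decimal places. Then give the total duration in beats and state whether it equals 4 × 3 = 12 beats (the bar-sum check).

1) 0.0ms=0b +703.125ms=3/2b
2) 703.125ms=3/2b +140.625ms=3/10b
3) 843.75ms=9/5b +140.625ms=3/10b
4) 984.375ms=21/10b +140.625ms=3/10b
5) 1125.0ms=12/5b +140.625ms=3/10b
6) 1265.625ms=27/10b +140.625ms=3/10b
7) 1406.25ms=3b +703.125ms=3/2b
8) 2109.375ms=9/2b +703.125ms=3/2b
9) 2812.5ms=6b +1406.25ms=3b
10) 4218.75ms=9b +468.75ms=1b
11) 4687.5ms=10b +468.75ms=1b
12) 5156.25ms=11b +468.75ms=1b
Σ=12b of 12 (128bpm 3/4) — PASS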